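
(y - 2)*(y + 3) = y^2 + y - 6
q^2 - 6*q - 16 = (q - 8)*(q + 2)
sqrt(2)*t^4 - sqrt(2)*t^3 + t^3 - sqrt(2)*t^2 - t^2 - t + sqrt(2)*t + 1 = (t - 1)^2*(t + 1)*(sqrt(2)*t + 1)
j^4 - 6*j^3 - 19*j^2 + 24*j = j*(j - 8)*(j - 1)*(j + 3)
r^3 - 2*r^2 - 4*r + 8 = (r - 2)^2*(r + 2)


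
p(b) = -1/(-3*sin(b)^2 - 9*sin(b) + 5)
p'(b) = -(6*sin(b)*cos(b) + 9*cos(b))/(-3*sin(b)^2 - 9*sin(b) + 5)^2 = -3*(2*sin(b) + 3)*cos(b)/(3*sin(b)^2 + 9*sin(b) - 5)^2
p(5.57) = -0.10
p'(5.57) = -0.04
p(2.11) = 0.20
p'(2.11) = 0.30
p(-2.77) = -0.13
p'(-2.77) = 0.10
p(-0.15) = -0.16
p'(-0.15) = -0.20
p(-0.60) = -0.11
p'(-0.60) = -0.06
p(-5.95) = -0.58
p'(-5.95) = -3.44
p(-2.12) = -0.10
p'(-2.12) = 0.02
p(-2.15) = -0.10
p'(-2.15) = 0.02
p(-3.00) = -0.16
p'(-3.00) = 0.21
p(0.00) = -0.20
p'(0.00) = -0.36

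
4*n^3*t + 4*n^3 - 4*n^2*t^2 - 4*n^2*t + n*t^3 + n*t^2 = (-2*n + t)^2*(n*t + n)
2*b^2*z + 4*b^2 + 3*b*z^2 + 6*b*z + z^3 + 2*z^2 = (b + z)*(2*b + z)*(z + 2)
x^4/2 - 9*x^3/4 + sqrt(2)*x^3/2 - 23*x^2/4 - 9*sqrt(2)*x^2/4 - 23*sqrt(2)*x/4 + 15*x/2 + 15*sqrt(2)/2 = (x/2 + sqrt(2)/2)*(x - 6)*(x - 1)*(x + 5/2)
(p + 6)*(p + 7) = p^2 + 13*p + 42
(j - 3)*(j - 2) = j^2 - 5*j + 6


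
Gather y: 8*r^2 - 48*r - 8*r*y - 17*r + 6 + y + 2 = 8*r^2 - 65*r + y*(1 - 8*r) + 8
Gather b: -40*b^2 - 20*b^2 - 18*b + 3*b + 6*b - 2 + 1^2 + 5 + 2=-60*b^2 - 9*b + 6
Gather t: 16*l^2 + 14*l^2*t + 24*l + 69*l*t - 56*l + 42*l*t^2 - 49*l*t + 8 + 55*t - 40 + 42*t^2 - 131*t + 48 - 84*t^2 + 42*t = 16*l^2 - 32*l + t^2*(42*l - 42) + t*(14*l^2 + 20*l - 34) + 16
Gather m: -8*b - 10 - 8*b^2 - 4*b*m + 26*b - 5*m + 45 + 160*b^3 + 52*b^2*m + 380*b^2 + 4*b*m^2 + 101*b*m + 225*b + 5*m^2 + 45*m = 160*b^3 + 372*b^2 + 243*b + m^2*(4*b + 5) + m*(52*b^2 + 97*b + 40) + 35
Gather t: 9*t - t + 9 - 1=8*t + 8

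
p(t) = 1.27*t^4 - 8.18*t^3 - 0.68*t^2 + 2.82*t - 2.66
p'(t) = 5.08*t^3 - 24.54*t^2 - 1.36*t + 2.82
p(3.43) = -155.30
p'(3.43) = -85.56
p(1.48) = -20.40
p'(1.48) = -36.48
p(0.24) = -2.13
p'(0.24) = 1.15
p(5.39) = -216.22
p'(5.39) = 78.03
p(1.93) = -40.94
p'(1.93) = -54.69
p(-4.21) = 982.76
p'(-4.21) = -805.47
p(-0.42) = -3.32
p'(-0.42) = -1.31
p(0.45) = -2.22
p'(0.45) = -2.30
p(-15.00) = 91703.29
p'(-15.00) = -22643.28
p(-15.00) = 91703.29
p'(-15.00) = -22643.28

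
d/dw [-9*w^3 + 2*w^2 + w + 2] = -27*w^2 + 4*w + 1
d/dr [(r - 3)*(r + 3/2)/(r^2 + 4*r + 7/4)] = 2*(44*r^2 + 100*r + 123)/(16*r^4 + 128*r^3 + 312*r^2 + 224*r + 49)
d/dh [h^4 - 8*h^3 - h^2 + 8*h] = 4*h^3 - 24*h^2 - 2*h + 8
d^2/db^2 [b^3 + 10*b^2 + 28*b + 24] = 6*b + 20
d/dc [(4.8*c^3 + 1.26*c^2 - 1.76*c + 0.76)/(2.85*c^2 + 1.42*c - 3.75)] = (13.68*c^4 + 13.632*c^3 - 47.1948*c^2 - 13.782*c + 5.5208)/(8.1225*c^4 + 8.094*c^3 - 19.3586*c^2 - 10.65*c + 14.0625)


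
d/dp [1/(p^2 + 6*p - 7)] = 2*(-p - 3)/(p^2 + 6*p - 7)^2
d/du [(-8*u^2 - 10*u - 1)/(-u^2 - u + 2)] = (-2*u^2 - 34*u - 21)/(u^4 + 2*u^3 - 3*u^2 - 4*u + 4)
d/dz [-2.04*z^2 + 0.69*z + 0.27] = 0.69 - 4.08*z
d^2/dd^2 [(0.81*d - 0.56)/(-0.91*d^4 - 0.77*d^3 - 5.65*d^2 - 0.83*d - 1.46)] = (-8.049132*d^7 + 0.193648*d^6 - 16.097424*d^5 + 38.337936*d^4 + 11.516564*d^3 + 111.406008*d^2 + 52.069548*d - 6.504196)/(0.753571*d^12 + 1.912911*d^11 + 15.654912*d^10 + 26.272232*d^9 + 104.314644*d^8 + 106.960098*d^7 + 251.544754*d^6 + 125.805192*d^5 + 162.915189*d^4 + 46.575803*d^3 + 39.148002*d^2 + 5.307684*d + 3.112136)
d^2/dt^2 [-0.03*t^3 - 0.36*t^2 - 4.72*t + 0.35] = -0.18*t - 0.72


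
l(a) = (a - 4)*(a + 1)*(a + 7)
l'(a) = (a - 4)*(a + 1) + (a - 4)*(a + 7) + (a + 1)*(a + 7) = 3*a^2 + 8*a - 25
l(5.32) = 102.78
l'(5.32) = 102.47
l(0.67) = -42.65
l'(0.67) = -18.29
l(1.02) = -48.28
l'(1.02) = -13.72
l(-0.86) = -4.18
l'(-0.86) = -29.66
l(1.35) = -52.00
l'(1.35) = -8.73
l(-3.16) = 59.39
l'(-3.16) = -20.32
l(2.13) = -53.44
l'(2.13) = 5.65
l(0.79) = -44.76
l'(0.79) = -16.81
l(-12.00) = -880.00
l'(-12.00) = 311.00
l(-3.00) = 56.00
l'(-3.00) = -22.00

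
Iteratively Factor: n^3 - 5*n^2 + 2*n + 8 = (n - 2)*(n^2 - 3*n - 4) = (n - 2)*(n + 1)*(n - 4)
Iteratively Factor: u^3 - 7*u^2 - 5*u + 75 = (u - 5)*(u^2 - 2*u - 15) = (u - 5)^2*(u + 3)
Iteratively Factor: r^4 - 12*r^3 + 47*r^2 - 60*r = (r - 5)*(r^3 - 7*r^2 + 12*r) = (r - 5)*(r - 4)*(r^2 - 3*r) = r*(r - 5)*(r - 4)*(r - 3)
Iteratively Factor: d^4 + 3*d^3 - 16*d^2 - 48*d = (d + 3)*(d^3 - 16*d) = (d - 4)*(d + 3)*(d^2 + 4*d) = (d - 4)*(d + 3)*(d + 4)*(d)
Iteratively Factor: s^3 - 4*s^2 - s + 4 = (s - 1)*(s^2 - 3*s - 4) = (s - 1)*(s + 1)*(s - 4)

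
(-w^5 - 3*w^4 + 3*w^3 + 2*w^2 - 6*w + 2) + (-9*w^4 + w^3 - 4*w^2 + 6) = -w^5 - 12*w^4 + 4*w^3 - 2*w^2 - 6*w + 8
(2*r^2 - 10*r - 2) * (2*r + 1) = 4*r^3 - 18*r^2 - 14*r - 2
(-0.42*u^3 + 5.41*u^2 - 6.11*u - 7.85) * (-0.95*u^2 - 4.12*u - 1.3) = 0.399*u^5 - 3.4091*u^4 - 15.9387*u^3 + 25.5977*u^2 + 40.285*u + 10.205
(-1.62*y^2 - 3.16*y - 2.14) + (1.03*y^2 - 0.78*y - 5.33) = -0.59*y^2 - 3.94*y - 7.47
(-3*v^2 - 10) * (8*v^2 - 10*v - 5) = -24*v^4 + 30*v^3 - 65*v^2 + 100*v + 50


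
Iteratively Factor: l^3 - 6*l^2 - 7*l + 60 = (l - 4)*(l^2 - 2*l - 15) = (l - 4)*(l + 3)*(l - 5)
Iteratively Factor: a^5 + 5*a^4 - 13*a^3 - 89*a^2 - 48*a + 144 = (a + 4)*(a^4 + a^3 - 17*a^2 - 21*a + 36) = (a - 1)*(a + 4)*(a^3 + 2*a^2 - 15*a - 36) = (a - 1)*(a + 3)*(a + 4)*(a^2 - a - 12) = (a - 4)*(a - 1)*(a + 3)*(a + 4)*(a + 3)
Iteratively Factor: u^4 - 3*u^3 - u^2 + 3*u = (u)*(u^3 - 3*u^2 - u + 3) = u*(u - 3)*(u^2 - 1) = u*(u - 3)*(u + 1)*(u - 1)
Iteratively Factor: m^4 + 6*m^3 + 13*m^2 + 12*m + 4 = (m + 2)*(m^3 + 4*m^2 + 5*m + 2) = (m + 2)^2*(m^2 + 2*m + 1) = (m + 1)*(m + 2)^2*(m + 1)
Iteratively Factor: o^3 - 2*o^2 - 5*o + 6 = (o - 1)*(o^2 - o - 6) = (o - 3)*(o - 1)*(o + 2)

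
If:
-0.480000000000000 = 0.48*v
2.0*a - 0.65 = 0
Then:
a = 0.32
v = -1.00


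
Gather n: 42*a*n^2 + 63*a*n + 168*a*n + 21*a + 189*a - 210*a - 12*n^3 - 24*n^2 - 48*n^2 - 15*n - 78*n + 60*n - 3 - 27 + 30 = -12*n^3 + n^2*(42*a - 72) + n*(231*a - 33)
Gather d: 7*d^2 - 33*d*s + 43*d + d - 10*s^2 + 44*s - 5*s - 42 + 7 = 7*d^2 + d*(44 - 33*s) - 10*s^2 + 39*s - 35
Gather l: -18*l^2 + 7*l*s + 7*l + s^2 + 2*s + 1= -18*l^2 + l*(7*s + 7) + s^2 + 2*s + 1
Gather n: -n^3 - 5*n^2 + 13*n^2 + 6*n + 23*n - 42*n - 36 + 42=-n^3 + 8*n^2 - 13*n + 6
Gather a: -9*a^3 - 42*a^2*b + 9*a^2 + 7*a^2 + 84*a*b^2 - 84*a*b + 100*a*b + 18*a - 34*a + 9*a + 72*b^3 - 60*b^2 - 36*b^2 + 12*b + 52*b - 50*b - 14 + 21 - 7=-9*a^3 + a^2*(16 - 42*b) + a*(84*b^2 + 16*b - 7) + 72*b^3 - 96*b^2 + 14*b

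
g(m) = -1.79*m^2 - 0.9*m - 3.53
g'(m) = -3.58*m - 0.9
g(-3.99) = -28.44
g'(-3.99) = 13.38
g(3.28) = -25.74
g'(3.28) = -12.64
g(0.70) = -5.04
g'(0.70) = -3.41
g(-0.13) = -3.44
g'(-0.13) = -0.43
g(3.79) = -32.65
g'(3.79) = -14.47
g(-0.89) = -4.15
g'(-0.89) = 2.29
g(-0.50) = -3.53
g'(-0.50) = 0.89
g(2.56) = -17.56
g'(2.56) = -10.06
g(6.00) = -73.37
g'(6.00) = -22.38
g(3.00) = -22.34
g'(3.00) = -11.64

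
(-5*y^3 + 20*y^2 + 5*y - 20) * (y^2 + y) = -5*y^5 + 15*y^4 + 25*y^3 - 15*y^2 - 20*y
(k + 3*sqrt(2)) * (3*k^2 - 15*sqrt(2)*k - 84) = 3*k^3 - 6*sqrt(2)*k^2 - 174*k - 252*sqrt(2)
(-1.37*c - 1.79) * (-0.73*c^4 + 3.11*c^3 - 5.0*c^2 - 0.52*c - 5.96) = 1.0001*c^5 - 2.954*c^4 + 1.2831*c^3 + 9.6624*c^2 + 9.096*c + 10.6684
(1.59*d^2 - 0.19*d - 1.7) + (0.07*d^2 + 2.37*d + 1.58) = 1.66*d^2 + 2.18*d - 0.12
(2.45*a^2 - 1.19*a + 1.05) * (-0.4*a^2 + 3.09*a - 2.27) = -0.98*a^4 + 8.0465*a^3 - 9.6586*a^2 + 5.9458*a - 2.3835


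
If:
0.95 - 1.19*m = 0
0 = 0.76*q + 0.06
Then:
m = 0.80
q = -0.08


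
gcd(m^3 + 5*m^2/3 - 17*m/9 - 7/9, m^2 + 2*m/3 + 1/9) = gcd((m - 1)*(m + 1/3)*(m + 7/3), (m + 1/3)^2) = m + 1/3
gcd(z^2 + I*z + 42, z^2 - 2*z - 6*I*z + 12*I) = z - 6*I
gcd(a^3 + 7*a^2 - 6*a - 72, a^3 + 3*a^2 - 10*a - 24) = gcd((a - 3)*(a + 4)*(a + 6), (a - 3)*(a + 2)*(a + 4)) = a^2 + a - 12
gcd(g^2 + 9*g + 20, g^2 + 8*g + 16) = g + 4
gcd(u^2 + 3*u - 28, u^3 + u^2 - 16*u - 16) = u - 4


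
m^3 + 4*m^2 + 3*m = m*(m + 1)*(m + 3)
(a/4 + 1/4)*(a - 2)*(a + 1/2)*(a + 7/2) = a^4/4 + 3*a^3/4 - 17*a^2/16 - 39*a/16 - 7/8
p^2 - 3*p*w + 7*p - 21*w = (p + 7)*(p - 3*w)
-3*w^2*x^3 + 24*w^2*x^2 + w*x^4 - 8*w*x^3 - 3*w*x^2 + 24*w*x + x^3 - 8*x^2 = x*(-3*w + x)*(x - 8)*(w*x + 1)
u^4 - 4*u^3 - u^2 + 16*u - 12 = (u - 3)*(u - 2)*(u - 1)*(u + 2)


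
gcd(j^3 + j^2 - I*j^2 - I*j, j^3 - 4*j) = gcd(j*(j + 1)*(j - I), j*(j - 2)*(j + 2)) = j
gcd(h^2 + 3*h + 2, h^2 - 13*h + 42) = 1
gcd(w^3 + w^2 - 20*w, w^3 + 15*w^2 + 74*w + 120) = w + 5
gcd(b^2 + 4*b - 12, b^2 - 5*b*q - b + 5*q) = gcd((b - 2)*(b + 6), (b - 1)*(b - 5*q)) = 1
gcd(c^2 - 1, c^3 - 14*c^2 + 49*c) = 1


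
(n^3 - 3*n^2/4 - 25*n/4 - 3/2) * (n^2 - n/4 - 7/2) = n^5 - n^4 - 153*n^3/16 + 43*n^2/16 + 89*n/4 + 21/4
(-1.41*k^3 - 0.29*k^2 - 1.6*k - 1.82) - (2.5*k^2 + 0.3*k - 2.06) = -1.41*k^3 - 2.79*k^2 - 1.9*k + 0.24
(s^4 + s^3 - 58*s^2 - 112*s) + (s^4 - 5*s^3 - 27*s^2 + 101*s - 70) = 2*s^4 - 4*s^3 - 85*s^2 - 11*s - 70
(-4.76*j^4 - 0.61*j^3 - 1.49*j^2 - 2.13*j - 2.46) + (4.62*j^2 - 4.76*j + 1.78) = -4.76*j^4 - 0.61*j^3 + 3.13*j^2 - 6.89*j - 0.68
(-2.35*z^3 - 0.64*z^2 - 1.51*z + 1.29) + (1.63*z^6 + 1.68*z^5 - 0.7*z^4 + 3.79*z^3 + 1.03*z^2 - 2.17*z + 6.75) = 1.63*z^6 + 1.68*z^5 - 0.7*z^4 + 1.44*z^3 + 0.39*z^2 - 3.68*z + 8.04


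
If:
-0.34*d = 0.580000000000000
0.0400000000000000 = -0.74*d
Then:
No Solution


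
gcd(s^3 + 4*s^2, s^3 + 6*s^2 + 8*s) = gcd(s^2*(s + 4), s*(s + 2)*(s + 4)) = s^2 + 4*s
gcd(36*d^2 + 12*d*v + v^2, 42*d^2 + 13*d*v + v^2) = 6*d + v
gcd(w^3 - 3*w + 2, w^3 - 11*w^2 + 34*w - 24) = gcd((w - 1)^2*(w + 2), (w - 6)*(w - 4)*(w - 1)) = w - 1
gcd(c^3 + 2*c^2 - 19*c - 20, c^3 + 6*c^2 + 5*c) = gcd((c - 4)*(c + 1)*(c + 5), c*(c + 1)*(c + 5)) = c^2 + 6*c + 5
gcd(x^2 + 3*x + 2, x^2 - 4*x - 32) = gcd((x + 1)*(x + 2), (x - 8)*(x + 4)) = 1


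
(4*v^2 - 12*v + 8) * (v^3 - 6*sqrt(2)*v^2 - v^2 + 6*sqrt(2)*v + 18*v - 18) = 4*v^5 - 24*sqrt(2)*v^4 - 16*v^4 + 92*v^3 + 96*sqrt(2)*v^3 - 296*v^2 - 120*sqrt(2)*v^2 + 48*sqrt(2)*v + 360*v - 144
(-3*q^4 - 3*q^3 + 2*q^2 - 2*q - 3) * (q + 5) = -3*q^5 - 18*q^4 - 13*q^3 + 8*q^2 - 13*q - 15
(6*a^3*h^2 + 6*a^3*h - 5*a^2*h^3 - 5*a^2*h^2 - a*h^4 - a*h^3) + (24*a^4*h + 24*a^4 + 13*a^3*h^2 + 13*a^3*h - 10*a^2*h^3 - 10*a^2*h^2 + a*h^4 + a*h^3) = 24*a^4*h + 24*a^4 + 19*a^3*h^2 + 19*a^3*h - 15*a^2*h^3 - 15*a^2*h^2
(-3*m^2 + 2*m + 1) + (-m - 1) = -3*m^2 + m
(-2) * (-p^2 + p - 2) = 2*p^2 - 2*p + 4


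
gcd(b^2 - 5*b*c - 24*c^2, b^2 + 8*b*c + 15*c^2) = b + 3*c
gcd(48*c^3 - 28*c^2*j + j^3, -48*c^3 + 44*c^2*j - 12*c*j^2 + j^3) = 8*c^2 - 6*c*j + j^2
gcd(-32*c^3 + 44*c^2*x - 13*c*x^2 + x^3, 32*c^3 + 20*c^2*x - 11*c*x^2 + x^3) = 32*c^2 - 12*c*x + x^2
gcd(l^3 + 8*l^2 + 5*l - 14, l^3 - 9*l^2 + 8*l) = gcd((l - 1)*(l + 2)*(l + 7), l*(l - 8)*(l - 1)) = l - 1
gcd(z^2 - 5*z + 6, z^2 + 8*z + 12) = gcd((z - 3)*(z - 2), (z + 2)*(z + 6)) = 1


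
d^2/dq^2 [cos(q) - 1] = -cos(q)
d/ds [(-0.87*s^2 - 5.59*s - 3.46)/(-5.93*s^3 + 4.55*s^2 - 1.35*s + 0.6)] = (-5.1591*s^4 - 66.2974*s^3 - 34.9444*s^2 + 30.442*s - 8.025)/(35.1649*s^6 - 53.963*s^5 + 36.7135*s^4 - 19.401*s^3 + 7.2825*s^2 - 1.62*s + 0.36)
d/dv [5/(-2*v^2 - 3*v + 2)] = 5*(4*v + 3)/(2*v^2 + 3*v - 2)^2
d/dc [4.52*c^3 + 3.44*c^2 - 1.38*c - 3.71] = 13.56*c^2 + 6.88*c - 1.38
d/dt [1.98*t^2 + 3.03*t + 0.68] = 3.96*t + 3.03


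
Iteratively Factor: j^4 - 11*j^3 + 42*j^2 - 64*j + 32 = (j - 1)*(j^3 - 10*j^2 + 32*j - 32) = (j - 4)*(j - 1)*(j^2 - 6*j + 8) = (j - 4)^2*(j - 1)*(j - 2)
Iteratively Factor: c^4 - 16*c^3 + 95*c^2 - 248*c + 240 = (c - 4)*(c^3 - 12*c^2 + 47*c - 60) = (c - 5)*(c - 4)*(c^2 - 7*c + 12) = (c - 5)*(c - 4)^2*(c - 3)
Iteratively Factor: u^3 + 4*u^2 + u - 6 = (u - 1)*(u^2 + 5*u + 6) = (u - 1)*(u + 2)*(u + 3)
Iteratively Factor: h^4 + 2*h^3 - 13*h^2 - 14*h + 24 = (h - 1)*(h^3 + 3*h^2 - 10*h - 24) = (h - 3)*(h - 1)*(h^2 + 6*h + 8) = (h - 3)*(h - 1)*(h + 2)*(h + 4)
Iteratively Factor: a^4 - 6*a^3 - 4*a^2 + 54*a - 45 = (a - 3)*(a^3 - 3*a^2 - 13*a + 15) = (a - 3)*(a - 1)*(a^2 - 2*a - 15) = (a - 5)*(a - 3)*(a - 1)*(a + 3)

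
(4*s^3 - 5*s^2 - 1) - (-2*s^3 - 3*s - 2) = 6*s^3 - 5*s^2 + 3*s + 1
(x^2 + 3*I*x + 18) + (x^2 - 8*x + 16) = 2*x^2 - 8*x + 3*I*x + 34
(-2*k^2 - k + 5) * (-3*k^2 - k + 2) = 6*k^4 + 5*k^3 - 18*k^2 - 7*k + 10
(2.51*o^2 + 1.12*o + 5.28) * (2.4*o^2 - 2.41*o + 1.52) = 6.024*o^4 - 3.3611*o^3 + 13.788*o^2 - 11.0224*o + 8.0256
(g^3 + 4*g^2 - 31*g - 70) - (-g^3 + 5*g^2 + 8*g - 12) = 2*g^3 - g^2 - 39*g - 58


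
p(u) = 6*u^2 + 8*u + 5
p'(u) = 12*u + 8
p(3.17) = 90.65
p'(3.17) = 46.04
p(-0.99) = 2.96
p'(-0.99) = -3.88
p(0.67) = 13.05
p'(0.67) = 16.04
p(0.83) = 15.77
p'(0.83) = 17.96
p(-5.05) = 117.62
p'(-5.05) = -52.60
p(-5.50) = 142.50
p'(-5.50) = -58.00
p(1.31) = 25.78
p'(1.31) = 23.72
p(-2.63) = 25.46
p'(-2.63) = -23.56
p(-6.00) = 173.00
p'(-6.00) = -64.00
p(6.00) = 269.00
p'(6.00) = 80.00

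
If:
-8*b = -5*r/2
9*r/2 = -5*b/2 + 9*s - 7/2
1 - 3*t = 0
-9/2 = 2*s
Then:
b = -475/338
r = -760/169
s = -9/4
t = 1/3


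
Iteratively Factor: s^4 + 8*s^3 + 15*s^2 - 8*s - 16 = (s + 4)*(s^3 + 4*s^2 - s - 4) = (s + 4)^2*(s^2 - 1) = (s - 1)*(s + 4)^2*(s + 1)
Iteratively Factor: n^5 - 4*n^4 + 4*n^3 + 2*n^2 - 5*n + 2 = (n - 1)*(n^4 - 3*n^3 + n^2 + 3*n - 2) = (n - 1)^2*(n^3 - 2*n^2 - n + 2) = (n - 2)*(n - 1)^2*(n^2 - 1) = (n - 2)*(n - 1)^3*(n + 1)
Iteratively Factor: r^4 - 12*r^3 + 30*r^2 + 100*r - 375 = (r - 5)*(r^3 - 7*r^2 - 5*r + 75) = (r - 5)^2*(r^2 - 2*r - 15) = (r - 5)^3*(r + 3)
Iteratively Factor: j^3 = (j)*(j^2) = j^2*(j)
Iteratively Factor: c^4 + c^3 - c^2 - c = (c + 1)*(c^3 - c) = (c + 1)^2*(c^2 - c) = (c - 1)*(c + 1)^2*(c)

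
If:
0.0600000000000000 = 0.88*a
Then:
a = 0.07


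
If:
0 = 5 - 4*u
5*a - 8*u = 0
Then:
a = 2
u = 5/4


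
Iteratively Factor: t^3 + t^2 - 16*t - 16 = (t + 4)*(t^2 - 3*t - 4) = (t - 4)*(t + 4)*(t + 1)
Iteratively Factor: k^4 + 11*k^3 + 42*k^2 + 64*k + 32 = (k + 4)*(k^3 + 7*k^2 + 14*k + 8) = (k + 1)*(k + 4)*(k^2 + 6*k + 8) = (k + 1)*(k + 4)^2*(k + 2)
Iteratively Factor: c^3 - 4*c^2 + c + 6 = (c - 2)*(c^2 - 2*c - 3) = (c - 3)*(c - 2)*(c + 1)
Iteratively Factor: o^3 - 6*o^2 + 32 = (o + 2)*(o^2 - 8*o + 16) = (o - 4)*(o + 2)*(o - 4)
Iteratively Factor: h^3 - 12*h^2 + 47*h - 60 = (h - 3)*(h^2 - 9*h + 20) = (h - 5)*(h - 3)*(h - 4)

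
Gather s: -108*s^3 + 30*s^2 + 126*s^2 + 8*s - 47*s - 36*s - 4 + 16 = -108*s^3 + 156*s^2 - 75*s + 12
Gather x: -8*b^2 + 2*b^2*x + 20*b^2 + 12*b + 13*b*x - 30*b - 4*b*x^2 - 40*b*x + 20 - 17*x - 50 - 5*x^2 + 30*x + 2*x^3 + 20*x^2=12*b^2 - 18*b + 2*x^3 + x^2*(15 - 4*b) + x*(2*b^2 - 27*b + 13) - 30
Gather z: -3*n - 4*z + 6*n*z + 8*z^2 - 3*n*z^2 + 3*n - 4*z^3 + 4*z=6*n*z - 4*z^3 + z^2*(8 - 3*n)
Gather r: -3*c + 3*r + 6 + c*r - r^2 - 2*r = -3*c - r^2 + r*(c + 1) + 6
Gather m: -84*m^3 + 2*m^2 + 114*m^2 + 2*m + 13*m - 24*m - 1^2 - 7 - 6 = -84*m^3 + 116*m^2 - 9*m - 14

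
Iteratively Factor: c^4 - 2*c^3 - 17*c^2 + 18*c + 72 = (c - 3)*(c^3 + c^2 - 14*c - 24) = (c - 3)*(c + 2)*(c^2 - c - 12) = (c - 3)*(c + 2)*(c + 3)*(c - 4)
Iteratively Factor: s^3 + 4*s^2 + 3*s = (s)*(s^2 + 4*s + 3) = s*(s + 3)*(s + 1)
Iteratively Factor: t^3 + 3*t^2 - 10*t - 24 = (t - 3)*(t^2 + 6*t + 8) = (t - 3)*(t + 4)*(t + 2)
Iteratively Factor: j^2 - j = (j - 1)*(j)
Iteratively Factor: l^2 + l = (l + 1)*(l)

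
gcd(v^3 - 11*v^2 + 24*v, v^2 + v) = v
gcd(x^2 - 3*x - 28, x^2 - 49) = x - 7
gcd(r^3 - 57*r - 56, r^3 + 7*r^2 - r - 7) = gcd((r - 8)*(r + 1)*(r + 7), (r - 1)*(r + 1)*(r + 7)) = r^2 + 8*r + 7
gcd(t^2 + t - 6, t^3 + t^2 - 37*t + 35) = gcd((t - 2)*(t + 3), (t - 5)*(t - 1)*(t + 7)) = 1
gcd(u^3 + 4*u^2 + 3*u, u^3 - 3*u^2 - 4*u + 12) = 1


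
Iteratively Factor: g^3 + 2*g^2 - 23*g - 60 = (g - 5)*(g^2 + 7*g + 12) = (g - 5)*(g + 4)*(g + 3)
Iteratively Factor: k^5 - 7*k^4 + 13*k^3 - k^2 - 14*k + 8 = (k - 4)*(k^4 - 3*k^3 + k^2 + 3*k - 2) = (k - 4)*(k - 1)*(k^3 - 2*k^2 - k + 2) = (k - 4)*(k - 2)*(k - 1)*(k^2 - 1) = (k - 4)*(k - 2)*(k - 1)^2*(k + 1)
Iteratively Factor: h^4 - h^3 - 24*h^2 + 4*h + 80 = (h + 2)*(h^3 - 3*h^2 - 18*h + 40) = (h + 2)*(h + 4)*(h^2 - 7*h + 10) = (h - 2)*(h + 2)*(h + 4)*(h - 5)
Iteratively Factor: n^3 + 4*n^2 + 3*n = (n)*(n^2 + 4*n + 3) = n*(n + 3)*(n + 1)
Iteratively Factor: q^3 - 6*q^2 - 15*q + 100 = (q - 5)*(q^2 - q - 20) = (q - 5)*(q + 4)*(q - 5)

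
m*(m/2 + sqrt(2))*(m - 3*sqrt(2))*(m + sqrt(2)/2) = m^4/2 - sqrt(2)*m^3/4 - 13*m^2/2 - 3*sqrt(2)*m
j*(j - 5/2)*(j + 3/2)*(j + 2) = j^4 + j^3 - 23*j^2/4 - 15*j/2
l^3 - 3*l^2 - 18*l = l*(l - 6)*(l + 3)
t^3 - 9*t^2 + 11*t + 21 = (t - 7)*(t - 3)*(t + 1)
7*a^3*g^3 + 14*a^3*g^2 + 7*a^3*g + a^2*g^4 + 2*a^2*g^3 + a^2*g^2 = g*(7*a + g)*(a*g + a)^2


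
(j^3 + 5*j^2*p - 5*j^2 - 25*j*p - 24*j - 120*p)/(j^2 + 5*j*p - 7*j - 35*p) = (j^2 - 5*j - 24)/(j - 7)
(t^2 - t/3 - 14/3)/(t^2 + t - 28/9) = 3*(3*t^2 - t - 14)/(9*t^2 + 9*t - 28)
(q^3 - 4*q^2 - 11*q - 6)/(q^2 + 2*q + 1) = q - 6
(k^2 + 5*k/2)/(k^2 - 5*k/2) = (2*k + 5)/(2*k - 5)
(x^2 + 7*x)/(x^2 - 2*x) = (x + 7)/(x - 2)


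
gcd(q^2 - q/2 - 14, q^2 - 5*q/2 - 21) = q + 7/2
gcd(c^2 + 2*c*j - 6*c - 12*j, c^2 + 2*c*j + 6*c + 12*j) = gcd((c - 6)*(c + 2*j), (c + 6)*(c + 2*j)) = c + 2*j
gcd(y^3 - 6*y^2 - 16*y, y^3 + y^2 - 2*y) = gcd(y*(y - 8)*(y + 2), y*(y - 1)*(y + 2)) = y^2 + 2*y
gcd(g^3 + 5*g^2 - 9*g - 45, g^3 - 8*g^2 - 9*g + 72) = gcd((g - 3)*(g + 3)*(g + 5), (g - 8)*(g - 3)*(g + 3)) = g^2 - 9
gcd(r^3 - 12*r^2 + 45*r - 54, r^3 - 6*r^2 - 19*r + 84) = r - 3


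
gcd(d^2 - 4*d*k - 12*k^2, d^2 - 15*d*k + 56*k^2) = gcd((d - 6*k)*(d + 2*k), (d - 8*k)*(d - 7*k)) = 1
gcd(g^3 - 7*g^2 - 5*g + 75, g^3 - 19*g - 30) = g^2 - 2*g - 15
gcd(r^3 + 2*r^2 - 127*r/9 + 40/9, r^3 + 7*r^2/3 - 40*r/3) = r^2 + 7*r/3 - 40/3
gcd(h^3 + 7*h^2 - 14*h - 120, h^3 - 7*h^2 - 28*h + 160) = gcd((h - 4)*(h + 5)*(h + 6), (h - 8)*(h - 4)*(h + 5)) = h^2 + h - 20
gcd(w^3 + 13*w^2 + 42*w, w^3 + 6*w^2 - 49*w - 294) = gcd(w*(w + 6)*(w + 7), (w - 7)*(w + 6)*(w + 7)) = w^2 + 13*w + 42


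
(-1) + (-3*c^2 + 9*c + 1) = -3*c^2 + 9*c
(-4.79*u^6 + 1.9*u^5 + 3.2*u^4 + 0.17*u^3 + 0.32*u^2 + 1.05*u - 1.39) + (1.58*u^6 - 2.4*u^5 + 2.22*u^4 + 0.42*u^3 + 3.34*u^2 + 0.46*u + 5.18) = -3.21*u^6 - 0.5*u^5 + 5.42*u^4 + 0.59*u^3 + 3.66*u^2 + 1.51*u + 3.79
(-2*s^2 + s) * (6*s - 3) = -12*s^3 + 12*s^2 - 3*s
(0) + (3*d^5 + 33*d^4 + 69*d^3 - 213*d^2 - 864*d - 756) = 3*d^5 + 33*d^4 + 69*d^3 - 213*d^2 - 864*d - 756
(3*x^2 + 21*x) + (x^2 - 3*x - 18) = 4*x^2 + 18*x - 18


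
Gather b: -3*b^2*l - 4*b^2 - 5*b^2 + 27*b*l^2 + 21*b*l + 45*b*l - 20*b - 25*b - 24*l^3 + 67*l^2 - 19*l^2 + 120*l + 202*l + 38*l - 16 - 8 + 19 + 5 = b^2*(-3*l - 9) + b*(27*l^2 + 66*l - 45) - 24*l^3 + 48*l^2 + 360*l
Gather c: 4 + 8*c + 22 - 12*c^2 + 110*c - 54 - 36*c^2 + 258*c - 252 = -48*c^2 + 376*c - 280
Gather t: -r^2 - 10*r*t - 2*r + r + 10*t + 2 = -r^2 - r + t*(10 - 10*r) + 2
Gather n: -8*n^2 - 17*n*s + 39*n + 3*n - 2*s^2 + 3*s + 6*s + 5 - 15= -8*n^2 + n*(42 - 17*s) - 2*s^2 + 9*s - 10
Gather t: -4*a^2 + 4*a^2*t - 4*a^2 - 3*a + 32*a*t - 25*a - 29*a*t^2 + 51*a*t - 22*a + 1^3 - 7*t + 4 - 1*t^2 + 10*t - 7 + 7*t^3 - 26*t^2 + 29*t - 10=-8*a^2 - 50*a + 7*t^3 + t^2*(-29*a - 27) + t*(4*a^2 + 83*a + 32) - 12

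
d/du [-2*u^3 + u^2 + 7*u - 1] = -6*u^2 + 2*u + 7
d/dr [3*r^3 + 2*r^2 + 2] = r*(9*r + 4)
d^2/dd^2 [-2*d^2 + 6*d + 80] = -4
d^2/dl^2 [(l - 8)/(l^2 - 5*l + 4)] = 2*((13 - 3*l)*(l^2 - 5*l + 4) + (l - 8)*(2*l - 5)^2)/(l^2 - 5*l + 4)^3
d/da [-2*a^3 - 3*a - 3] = -6*a^2 - 3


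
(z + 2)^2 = z^2 + 4*z + 4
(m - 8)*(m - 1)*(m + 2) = m^3 - 7*m^2 - 10*m + 16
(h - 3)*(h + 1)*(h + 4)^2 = h^4 + 6*h^3 - 3*h^2 - 56*h - 48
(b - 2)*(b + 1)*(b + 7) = b^3 + 6*b^2 - 9*b - 14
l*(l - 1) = l^2 - l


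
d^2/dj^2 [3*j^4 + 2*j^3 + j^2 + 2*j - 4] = 36*j^2 + 12*j + 2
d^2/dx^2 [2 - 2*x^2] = -4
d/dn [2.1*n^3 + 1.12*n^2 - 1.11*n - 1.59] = 6.3*n^2 + 2.24*n - 1.11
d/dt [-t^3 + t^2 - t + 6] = -3*t^2 + 2*t - 1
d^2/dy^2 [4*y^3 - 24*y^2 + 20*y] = 24*y - 48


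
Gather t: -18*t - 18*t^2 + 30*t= -18*t^2 + 12*t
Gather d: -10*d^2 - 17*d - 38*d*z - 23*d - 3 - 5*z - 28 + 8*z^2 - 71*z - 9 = -10*d^2 + d*(-38*z - 40) + 8*z^2 - 76*z - 40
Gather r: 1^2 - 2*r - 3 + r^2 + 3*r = r^2 + r - 2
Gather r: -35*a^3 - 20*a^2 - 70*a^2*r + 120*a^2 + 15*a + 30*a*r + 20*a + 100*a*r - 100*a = -35*a^3 + 100*a^2 - 65*a + r*(-70*a^2 + 130*a)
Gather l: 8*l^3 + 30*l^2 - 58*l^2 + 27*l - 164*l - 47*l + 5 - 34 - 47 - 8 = 8*l^3 - 28*l^2 - 184*l - 84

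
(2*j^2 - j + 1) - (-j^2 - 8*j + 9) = 3*j^2 + 7*j - 8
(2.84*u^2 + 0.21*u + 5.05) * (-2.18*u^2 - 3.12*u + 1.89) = -6.1912*u^4 - 9.3186*u^3 - 6.2966*u^2 - 15.3591*u + 9.5445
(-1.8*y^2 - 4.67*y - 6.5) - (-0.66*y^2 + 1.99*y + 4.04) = -1.14*y^2 - 6.66*y - 10.54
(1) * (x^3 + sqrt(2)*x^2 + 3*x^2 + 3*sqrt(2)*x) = x^3 + sqrt(2)*x^2 + 3*x^2 + 3*sqrt(2)*x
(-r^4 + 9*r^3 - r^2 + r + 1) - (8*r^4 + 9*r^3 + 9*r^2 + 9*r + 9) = -9*r^4 - 10*r^2 - 8*r - 8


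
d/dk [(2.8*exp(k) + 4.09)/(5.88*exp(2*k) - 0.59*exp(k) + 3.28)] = (-16.464*exp(2*k) - 48.0984*exp(k) + 11.5971)*exp(k)/(34.5744*exp(4*k) - 6.9384*exp(3*k) + 38.9209*exp(2*k) - 3.8704*exp(k) + 10.7584)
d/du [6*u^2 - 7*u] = 12*u - 7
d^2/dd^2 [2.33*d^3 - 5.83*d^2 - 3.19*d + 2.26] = 13.98*d - 11.66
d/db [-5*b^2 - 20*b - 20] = -10*b - 20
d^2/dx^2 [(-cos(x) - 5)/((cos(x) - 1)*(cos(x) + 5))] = (cos(x) + 2)/(cos(x) - 1)^2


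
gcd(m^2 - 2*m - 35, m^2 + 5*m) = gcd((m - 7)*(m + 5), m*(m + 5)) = m + 5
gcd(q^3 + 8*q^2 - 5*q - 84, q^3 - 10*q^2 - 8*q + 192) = q + 4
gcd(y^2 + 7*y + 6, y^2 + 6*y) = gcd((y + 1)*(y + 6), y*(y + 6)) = y + 6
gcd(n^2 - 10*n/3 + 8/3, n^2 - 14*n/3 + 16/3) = n - 2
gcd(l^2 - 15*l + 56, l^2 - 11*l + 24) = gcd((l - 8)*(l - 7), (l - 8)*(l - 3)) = l - 8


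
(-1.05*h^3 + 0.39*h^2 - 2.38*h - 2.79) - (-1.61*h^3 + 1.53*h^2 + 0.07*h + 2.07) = 0.56*h^3 - 1.14*h^2 - 2.45*h - 4.86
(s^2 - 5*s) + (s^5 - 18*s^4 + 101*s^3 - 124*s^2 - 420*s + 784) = s^5 - 18*s^4 + 101*s^3 - 123*s^2 - 425*s + 784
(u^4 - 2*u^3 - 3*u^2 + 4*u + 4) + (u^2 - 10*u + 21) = u^4 - 2*u^3 - 2*u^2 - 6*u + 25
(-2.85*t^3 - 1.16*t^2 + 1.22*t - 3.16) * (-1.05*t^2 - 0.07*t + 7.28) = 2.9925*t^5 + 1.4175*t^4 - 21.9478*t^3 - 5.2122*t^2 + 9.1028*t - 23.0048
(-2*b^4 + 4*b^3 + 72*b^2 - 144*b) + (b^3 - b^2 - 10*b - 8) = -2*b^4 + 5*b^3 + 71*b^2 - 154*b - 8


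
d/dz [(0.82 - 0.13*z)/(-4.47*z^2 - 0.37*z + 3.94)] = (-0.5811*z^2 + 7.3308*z - 0.2088)/(19.9809*z^4 + 3.3078*z^3 - 35.0867*z^2 - 2.9156*z + 15.5236)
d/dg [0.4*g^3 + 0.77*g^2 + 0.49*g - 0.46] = 1.2*g^2 + 1.54*g + 0.49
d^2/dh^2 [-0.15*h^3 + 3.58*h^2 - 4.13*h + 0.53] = 7.16 - 0.9*h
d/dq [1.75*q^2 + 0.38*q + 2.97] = 3.5*q + 0.38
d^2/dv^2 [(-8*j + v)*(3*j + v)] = 2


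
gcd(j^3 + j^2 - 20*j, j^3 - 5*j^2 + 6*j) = j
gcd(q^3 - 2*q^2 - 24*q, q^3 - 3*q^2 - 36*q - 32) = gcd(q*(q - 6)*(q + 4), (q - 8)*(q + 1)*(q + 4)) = q + 4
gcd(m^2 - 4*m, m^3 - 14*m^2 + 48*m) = m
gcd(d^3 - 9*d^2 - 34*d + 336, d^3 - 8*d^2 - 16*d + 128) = d - 8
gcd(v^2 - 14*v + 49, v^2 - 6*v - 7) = v - 7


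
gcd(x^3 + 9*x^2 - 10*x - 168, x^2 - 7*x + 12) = x - 4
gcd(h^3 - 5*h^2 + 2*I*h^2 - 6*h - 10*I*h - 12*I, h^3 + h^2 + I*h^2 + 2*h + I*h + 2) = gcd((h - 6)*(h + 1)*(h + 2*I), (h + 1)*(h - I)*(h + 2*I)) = h^2 + h*(1 + 2*I) + 2*I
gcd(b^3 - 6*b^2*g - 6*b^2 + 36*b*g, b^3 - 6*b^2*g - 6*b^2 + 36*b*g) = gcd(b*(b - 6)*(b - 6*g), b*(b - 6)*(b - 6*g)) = b^3 - 6*b^2*g - 6*b^2 + 36*b*g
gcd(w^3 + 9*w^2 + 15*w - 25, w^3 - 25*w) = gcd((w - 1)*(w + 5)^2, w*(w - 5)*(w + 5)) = w + 5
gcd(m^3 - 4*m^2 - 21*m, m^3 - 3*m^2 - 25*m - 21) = m^2 - 4*m - 21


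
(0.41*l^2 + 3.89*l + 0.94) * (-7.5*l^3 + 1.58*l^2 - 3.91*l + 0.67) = -3.075*l^5 - 28.5272*l^4 - 2.5069*l^3 - 13.45*l^2 - 1.0691*l + 0.6298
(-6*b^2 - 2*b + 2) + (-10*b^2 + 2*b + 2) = 4 - 16*b^2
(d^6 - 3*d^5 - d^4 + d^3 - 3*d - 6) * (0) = 0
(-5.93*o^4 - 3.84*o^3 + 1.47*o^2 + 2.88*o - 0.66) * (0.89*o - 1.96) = -5.2777*o^5 + 8.2052*o^4 + 8.8347*o^3 - 0.318*o^2 - 6.2322*o + 1.2936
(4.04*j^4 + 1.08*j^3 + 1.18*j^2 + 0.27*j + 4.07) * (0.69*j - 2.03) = 2.7876*j^5 - 7.456*j^4 - 1.3782*j^3 - 2.2091*j^2 + 2.2602*j - 8.2621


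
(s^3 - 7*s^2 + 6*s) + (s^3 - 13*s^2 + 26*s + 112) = 2*s^3 - 20*s^2 + 32*s + 112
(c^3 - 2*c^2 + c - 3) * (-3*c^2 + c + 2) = -3*c^5 + 7*c^4 - 3*c^3 + 6*c^2 - c - 6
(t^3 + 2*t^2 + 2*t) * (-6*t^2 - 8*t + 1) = -6*t^5 - 20*t^4 - 27*t^3 - 14*t^2 + 2*t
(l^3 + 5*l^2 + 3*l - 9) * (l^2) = l^5 + 5*l^4 + 3*l^3 - 9*l^2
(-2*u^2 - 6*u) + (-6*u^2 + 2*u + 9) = -8*u^2 - 4*u + 9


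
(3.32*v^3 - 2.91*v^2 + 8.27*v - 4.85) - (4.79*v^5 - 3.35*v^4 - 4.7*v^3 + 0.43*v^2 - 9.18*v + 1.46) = -4.79*v^5 + 3.35*v^4 + 8.02*v^3 - 3.34*v^2 + 17.45*v - 6.31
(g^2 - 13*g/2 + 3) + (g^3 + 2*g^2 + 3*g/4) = g^3 + 3*g^2 - 23*g/4 + 3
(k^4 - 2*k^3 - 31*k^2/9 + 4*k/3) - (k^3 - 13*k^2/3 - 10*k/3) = k^4 - 3*k^3 + 8*k^2/9 + 14*k/3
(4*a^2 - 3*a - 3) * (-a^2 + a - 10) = -4*a^4 + 7*a^3 - 40*a^2 + 27*a + 30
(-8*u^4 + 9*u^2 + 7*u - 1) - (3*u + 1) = -8*u^4 + 9*u^2 + 4*u - 2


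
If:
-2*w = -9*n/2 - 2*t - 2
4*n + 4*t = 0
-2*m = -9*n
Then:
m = 18*w/5 - 18/5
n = 4*w/5 - 4/5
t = 4/5 - 4*w/5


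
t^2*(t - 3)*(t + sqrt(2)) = t^4 - 3*t^3 + sqrt(2)*t^3 - 3*sqrt(2)*t^2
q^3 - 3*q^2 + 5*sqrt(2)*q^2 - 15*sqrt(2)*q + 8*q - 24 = (q - 3)*(q + sqrt(2))*(q + 4*sqrt(2))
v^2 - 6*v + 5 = (v - 5)*(v - 1)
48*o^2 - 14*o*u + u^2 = (-8*o + u)*(-6*o + u)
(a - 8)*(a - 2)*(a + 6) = a^3 - 4*a^2 - 44*a + 96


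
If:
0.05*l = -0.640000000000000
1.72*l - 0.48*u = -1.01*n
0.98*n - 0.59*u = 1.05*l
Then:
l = -12.80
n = 154.91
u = 280.08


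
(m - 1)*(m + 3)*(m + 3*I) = m^3 + 2*m^2 + 3*I*m^2 - 3*m + 6*I*m - 9*I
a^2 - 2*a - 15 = (a - 5)*(a + 3)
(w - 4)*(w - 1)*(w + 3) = w^3 - 2*w^2 - 11*w + 12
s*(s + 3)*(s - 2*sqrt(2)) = s^3 - 2*sqrt(2)*s^2 + 3*s^2 - 6*sqrt(2)*s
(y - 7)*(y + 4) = y^2 - 3*y - 28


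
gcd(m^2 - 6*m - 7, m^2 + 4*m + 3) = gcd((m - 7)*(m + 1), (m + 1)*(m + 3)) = m + 1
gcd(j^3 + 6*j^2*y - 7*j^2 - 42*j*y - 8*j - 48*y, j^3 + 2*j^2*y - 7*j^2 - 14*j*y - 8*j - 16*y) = j^2 - 7*j - 8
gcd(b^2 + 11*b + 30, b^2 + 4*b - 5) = b + 5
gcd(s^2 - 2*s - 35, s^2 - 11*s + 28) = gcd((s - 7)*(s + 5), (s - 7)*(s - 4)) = s - 7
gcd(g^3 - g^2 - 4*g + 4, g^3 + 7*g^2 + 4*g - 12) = g^2 + g - 2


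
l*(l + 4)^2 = l^3 + 8*l^2 + 16*l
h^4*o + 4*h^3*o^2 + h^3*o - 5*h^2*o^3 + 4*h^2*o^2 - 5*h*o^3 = h*(h - o)*(h + 5*o)*(h*o + o)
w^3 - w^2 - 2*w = w*(w - 2)*(w + 1)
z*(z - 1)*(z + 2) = z^3 + z^2 - 2*z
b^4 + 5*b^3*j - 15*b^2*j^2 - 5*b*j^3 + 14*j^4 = (b - 2*j)*(b - j)*(b + j)*(b + 7*j)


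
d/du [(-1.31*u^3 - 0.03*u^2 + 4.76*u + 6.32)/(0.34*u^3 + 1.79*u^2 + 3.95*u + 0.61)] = (-2.3347*u^4 - 13.5858*u^3 - 17.4826*u^2 - 22.6622*u - 22.0604)/(0.1156*u^6 + 1.2172*u^5 + 5.8901*u^4 + 14.5558*u^3 + 17.7863*u^2 + 4.819*u + 0.3721)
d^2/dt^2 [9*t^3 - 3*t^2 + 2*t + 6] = 54*t - 6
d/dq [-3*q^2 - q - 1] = -6*q - 1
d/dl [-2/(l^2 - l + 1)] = 2*(2*l - 1)/(l^2 - l + 1)^2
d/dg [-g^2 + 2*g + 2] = 2 - 2*g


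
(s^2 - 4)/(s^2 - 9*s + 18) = (s^2 - 4)/(s^2 - 9*s + 18)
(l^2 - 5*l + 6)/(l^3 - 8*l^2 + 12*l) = (l - 3)/(l*(l - 6))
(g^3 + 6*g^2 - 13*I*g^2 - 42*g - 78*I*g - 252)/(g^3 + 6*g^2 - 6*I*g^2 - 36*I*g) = (g - 7*I)/g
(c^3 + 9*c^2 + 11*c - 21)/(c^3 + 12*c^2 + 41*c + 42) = (c - 1)/(c + 2)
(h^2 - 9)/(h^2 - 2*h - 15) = (h - 3)/(h - 5)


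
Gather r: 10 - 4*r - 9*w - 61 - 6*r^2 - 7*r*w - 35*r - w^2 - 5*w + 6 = -6*r^2 + r*(-7*w - 39) - w^2 - 14*w - 45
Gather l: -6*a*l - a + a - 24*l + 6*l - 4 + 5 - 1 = l*(-6*a - 18)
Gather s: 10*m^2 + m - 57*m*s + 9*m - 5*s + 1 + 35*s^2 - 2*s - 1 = 10*m^2 + 10*m + 35*s^2 + s*(-57*m - 7)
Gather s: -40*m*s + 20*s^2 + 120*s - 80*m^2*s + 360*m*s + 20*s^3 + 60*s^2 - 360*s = 20*s^3 + 80*s^2 + s*(-80*m^2 + 320*m - 240)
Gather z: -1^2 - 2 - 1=-4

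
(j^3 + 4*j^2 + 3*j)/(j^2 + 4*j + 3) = j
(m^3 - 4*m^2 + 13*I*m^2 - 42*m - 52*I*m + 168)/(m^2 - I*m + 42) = (m^2 + m*(-4 + 7*I) - 28*I)/(m - 7*I)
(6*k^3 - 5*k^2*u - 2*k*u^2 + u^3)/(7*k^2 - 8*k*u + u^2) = (-6*k^2 - k*u + u^2)/(-7*k + u)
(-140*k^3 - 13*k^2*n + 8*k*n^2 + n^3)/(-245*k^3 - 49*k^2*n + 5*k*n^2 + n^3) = (4*k - n)/(7*k - n)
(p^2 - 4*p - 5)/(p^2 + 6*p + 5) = (p - 5)/(p + 5)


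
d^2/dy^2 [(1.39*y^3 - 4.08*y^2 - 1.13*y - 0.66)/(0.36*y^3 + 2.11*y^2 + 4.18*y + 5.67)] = (4.44089209850063e-16*y^7 - 3.169224*y^6 - 13.42872*y^5 - 3.38623200000001*y^4 + 189.194824*y^3 + 494.623728*y^2 + 322.392456*y - 216.043152)/(0.046656*y^9 + 0.820368*y^8 + 6.433452*y^7 + 30.649195*y^6 + 100.541118*y^5 + 237.523809*y^4 + 407.80504*y^3 + 500.708061*y^2 + 403.147206*y + 182.284263)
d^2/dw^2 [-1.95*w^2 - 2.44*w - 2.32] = -3.90000000000000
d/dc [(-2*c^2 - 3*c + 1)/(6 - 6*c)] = (c^2 - 2*c - 1)/(3*(c^2 - 2*c + 1))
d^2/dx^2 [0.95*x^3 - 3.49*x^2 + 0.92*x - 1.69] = 5.7*x - 6.98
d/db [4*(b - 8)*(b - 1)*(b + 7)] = 12*b^2 - 16*b - 220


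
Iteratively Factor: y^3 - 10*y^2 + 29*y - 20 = (y - 4)*(y^2 - 6*y + 5) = (y - 4)*(y - 1)*(y - 5)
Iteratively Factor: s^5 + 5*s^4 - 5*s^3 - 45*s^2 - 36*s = (s)*(s^4 + 5*s^3 - 5*s^2 - 45*s - 36) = s*(s + 4)*(s^3 + s^2 - 9*s - 9) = s*(s + 1)*(s + 4)*(s^2 - 9) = s*(s + 1)*(s + 3)*(s + 4)*(s - 3)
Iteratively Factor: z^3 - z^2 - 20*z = (z - 5)*(z^2 + 4*z) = z*(z - 5)*(z + 4)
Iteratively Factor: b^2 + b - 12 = (b - 3)*(b + 4)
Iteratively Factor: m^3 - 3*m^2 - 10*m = (m + 2)*(m^2 - 5*m) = m*(m + 2)*(m - 5)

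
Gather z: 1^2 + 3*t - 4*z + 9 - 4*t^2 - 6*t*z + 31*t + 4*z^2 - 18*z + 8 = -4*t^2 + 34*t + 4*z^2 + z*(-6*t - 22) + 18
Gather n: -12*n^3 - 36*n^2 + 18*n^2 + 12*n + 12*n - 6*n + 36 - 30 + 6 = -12*n^3 - 18*n^2 + 18*n + 12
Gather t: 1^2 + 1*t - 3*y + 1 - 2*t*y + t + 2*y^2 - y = t*(2 - 2*y) + 2*y^2 - 4*y + 2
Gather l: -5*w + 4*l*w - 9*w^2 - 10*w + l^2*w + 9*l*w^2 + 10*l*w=l^2*w + l*(9*w^2 + 14*w) - 9*w^2 - 15*w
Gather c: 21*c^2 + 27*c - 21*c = 21*c^2 + 6*c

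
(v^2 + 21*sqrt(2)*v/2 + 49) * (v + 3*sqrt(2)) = v^3 + 27*sqrt(2)*v^2/2 + 112*v + 147*sqrt(2)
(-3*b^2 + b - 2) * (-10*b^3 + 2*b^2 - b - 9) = 30*b^5 - 16*b^4 + 25*b^3 + 22*b^2 - 7*b + 18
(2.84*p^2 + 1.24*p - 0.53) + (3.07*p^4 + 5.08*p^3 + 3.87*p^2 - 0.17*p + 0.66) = 3.07*p^4 + 5.08*p^3 + 6.71*p^2 + 1.07*p + 0.13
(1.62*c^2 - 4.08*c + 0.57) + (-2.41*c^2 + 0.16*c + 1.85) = -0.79*c^2 - 3.92*c + 2.42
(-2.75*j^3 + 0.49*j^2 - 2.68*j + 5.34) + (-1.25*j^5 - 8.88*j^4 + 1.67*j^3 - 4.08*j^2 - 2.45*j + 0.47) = -1.25*j^5 - 8.88*j^4 - 1.08*j^3 - 3.59*j^2 - 5.13*j + 5.81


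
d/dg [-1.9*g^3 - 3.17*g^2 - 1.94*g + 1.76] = -5.7*g^2 - 6.34*g - 1.94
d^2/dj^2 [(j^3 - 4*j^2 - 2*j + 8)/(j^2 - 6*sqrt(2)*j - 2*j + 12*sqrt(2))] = 4*(-6*sqrt(2)*j^3 + 33*j^3 - 204*j^2 + 36*sqrt(2)*j^2 - 36*sqrt(2)*j + 408*j - 416 + 24*sqrt(2))/(j^6 - 18*sqrt(2)*j^5 - 6*j^5 + 108*sqrt(2)*j^4 + 228*j^4 - 1304*j^3 - 648*sqrt(2)*j^3 + 2592*j^2 + 2736*sqrt(2)*j^2 - 5184*sqrt(2)*j - 1728*j + 3456*sqrt(2))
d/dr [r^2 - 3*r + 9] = 2*r - 3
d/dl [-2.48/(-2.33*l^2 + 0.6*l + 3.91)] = (1.488 - 11.5568*l)/(-2.33*l^2 + 0.6*l + 3.91)^2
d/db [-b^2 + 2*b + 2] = 2 - 2*b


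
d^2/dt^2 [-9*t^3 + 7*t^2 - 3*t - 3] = 14 - 54*t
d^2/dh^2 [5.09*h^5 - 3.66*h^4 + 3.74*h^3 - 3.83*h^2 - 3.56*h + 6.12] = 101.8*h^3 - 43.92*h^2 + 22.44*h - 7.66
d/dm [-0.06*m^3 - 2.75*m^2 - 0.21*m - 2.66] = -0.18*m^2 - 5.5*m - 0.21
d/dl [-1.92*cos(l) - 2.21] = 1.92*sin(l)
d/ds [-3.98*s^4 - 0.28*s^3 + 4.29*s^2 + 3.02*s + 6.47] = -15.92*s^3 - 0.84*s^2 + 8.58*s + 3.02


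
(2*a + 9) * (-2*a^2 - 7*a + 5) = -4*a^3 - 32*a^2 - 53*a + 45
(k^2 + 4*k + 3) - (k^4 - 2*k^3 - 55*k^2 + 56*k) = -k^4 + 2*k^3 + 56*k^2 - 52*k + 3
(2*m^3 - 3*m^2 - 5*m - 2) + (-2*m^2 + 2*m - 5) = 2*m^3 - 5*m^2 - 3*m - 7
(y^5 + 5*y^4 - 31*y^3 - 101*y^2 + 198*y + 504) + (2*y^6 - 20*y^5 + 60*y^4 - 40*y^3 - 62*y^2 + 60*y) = 2*y^6 - 19*y^5 + 65*y^4 - 71*y^3 - 163*y^2 + 258*y + 504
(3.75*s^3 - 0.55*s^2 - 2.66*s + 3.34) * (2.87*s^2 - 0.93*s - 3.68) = 10.7625*s^5 - 5.066*s^4 - 20.9227*s^3 + 14.0836*s^2 + 6.6826*s - 12.2912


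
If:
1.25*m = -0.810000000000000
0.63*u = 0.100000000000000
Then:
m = -0.65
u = 0.16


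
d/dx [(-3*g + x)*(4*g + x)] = g + 2*x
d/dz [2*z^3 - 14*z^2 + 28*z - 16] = 6*z^2 - 28*z + 28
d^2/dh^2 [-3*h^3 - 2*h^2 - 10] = -18*h - 4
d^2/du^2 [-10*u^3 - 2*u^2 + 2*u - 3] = -60*u - 4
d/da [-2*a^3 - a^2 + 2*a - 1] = -6*a^2 - 2*a + 2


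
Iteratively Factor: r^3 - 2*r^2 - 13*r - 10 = (r - 5)*(r^2 + 3*r + 2) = (r - 5)*(r + 1)*(r + 2)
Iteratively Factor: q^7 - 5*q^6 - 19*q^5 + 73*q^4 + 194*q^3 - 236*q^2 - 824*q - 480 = (q + 2)*(q^6 - 7*q^5 - 5*q^4 + 83*q^3 + 28*q^2 - 292*q - 240) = (q + 1)*(q + 2)*(q^5 - 8*q^4 + 3*q^3 + 80*q^2 - 52*q - 240) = (q + 1)*(q + 2)^2*(q^4 - 10*q^3 + 23*q^2 + 34*q - 120) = (q - 4)*(q + 1)*(q + 2)^2*(q^3 - 6*q^2 - q + 30) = (q - 4)*(q + 1)*(q + 2)^3*(q^2 - 8*q + 15) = (q - 5)*(q - 4)*(q + 1)*(q + 2)^3*(q - 3)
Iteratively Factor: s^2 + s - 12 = (s + 4)*(s - 3)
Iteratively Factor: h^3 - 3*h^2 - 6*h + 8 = (h - 4)*(h^2 + h - 2) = (h - 4)*(h + 2)*(h - 1)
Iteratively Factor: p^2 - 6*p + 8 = (p - 2)*(p - 4)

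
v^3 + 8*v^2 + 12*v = v*(v + 2)*(v + 6)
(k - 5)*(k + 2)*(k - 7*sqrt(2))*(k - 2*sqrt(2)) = k^4 - 9*sqrt(2)*k^3 - 3*k^3 + 18*k^2 + 27*sqrt(2)*k^2 - 84*k + 90*sqrt(2)*k - 280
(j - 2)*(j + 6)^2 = j^3 + 10*j^2 + 12*j - 72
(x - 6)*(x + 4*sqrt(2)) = x^2 - 6*x + 4*sqrt(2)*x - 24*sqrt(2)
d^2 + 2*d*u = d*(d + 2*u)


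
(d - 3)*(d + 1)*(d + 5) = d^3 + 3*d^2 - 13*d - 15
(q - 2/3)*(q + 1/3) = q^2 - q/3 - 2/9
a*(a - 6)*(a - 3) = a^3 - 9*a^2 + 18*a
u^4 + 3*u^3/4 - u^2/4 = u^2*(u - 1/4)*(u + 1)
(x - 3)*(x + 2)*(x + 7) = x^3 + 6*x^2 - 13*x - 42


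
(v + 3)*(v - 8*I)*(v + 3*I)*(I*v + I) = I*v^4 + 5*v^3 + 4*I*v^3 + 20*v^2 + 27*I*v^2 + 15*v + 96*I*v + 72*I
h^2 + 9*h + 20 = (h + 4)*(h + 5)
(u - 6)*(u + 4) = u^2 - 2*u - 24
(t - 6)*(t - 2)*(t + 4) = t^3 - 4*t^2 - 20*t + 48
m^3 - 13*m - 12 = (m - 4)*(m + 1)*(m + 3)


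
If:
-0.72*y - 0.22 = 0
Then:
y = -0.31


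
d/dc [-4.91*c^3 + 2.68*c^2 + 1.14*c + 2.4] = -14.73*c^2 + 5.36*c + 1.14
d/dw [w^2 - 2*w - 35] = 2*w - 2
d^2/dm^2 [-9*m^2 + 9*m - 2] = -18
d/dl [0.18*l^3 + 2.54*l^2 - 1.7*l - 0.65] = 0.54*l^2 + 5.08*l - 1.7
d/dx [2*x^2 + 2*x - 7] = 4*x + 2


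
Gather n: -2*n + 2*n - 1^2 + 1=0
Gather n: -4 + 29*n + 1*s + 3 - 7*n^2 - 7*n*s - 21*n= -7*n^2 + n*(8 - 7*s) + s - 1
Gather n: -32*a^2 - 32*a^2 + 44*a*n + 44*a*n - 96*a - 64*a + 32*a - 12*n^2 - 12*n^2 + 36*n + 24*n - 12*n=-64*a^2 - 128*a - 24*n^2 + n*(88*a + 48)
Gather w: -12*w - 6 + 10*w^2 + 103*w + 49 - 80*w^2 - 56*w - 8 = -70*w^2 + 35*w + 35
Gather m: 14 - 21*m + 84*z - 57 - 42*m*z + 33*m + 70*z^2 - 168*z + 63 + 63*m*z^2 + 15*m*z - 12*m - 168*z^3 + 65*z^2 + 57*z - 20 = m*(63*z^2 - 27*z) - 168*z^3 + 135*z^2 - 27*z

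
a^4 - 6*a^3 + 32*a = a*(a - 4)^2*(a + 2)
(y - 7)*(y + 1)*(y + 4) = y^3 - 2*y^2 - 31*y - 28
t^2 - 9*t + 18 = (t - 6)*(t - 3)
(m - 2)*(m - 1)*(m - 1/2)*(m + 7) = m^4 + 7*m^3/2 - 21*m^2 + 47*m/2 - 7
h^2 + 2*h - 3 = (h - 1)*(h + 3)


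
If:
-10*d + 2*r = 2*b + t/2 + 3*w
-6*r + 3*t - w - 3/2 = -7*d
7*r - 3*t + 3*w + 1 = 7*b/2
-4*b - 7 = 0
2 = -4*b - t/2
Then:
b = -7/4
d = -591/158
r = -915/632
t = 10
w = 3477/316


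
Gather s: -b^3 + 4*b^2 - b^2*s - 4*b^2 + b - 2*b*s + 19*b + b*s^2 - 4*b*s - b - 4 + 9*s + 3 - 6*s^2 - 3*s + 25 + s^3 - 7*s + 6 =-b^3 + 19*b + s^3 + s^2*(b - 6) + s*(-b^2 - 6*b - 1) + 30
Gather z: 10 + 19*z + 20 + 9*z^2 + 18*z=9*z^2 + 37*z + 30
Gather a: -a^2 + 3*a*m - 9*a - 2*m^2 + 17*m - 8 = -a^2 + a*(3*m - 9) - 2*m^2 + 17*m - 8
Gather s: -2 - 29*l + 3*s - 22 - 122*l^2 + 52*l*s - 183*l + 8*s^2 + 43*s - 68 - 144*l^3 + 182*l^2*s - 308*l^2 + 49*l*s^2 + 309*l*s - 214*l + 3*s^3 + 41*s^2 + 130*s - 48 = -144*l^3 - 430*l^2 - 426*l + 3*s^3 + s^2*(49*l + 49) + s*(182*l^2 + 361*l + 176) - 140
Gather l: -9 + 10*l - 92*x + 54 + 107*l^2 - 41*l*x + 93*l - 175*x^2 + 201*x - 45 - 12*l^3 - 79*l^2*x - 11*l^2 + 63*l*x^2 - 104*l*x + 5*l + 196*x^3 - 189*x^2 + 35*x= -12*l^3 + l^2*(96 - 79*x) + l*(63*x^2 - 145*x + 108) + 196*x^3 - 364*x^2 + 144*x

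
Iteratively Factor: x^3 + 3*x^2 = (x)*(x^2 + 3*x) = x^2*(x + 3)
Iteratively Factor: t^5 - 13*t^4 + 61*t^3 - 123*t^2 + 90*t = (t - 3)*(t^4 - 10*t^3 + 31*t^2 - 30*t) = (t - 3)^2*(t^3 - 7*t^2 + 10*t) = (t - 3)^2*(t - 2)*(t^2 - 5*t) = t*(t - 3)^2*(t - 2)*(t - 5)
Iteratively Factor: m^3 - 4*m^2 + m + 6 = (m + 1)*(m^2 - 5*m + 6) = (m - 2)*(m + 1)*(m - 3)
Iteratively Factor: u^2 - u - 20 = (u + 4)*(u - 5)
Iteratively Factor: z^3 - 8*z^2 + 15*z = (z - 3)*(z^2 - 5*z) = z*(z - 3)*(z - 5)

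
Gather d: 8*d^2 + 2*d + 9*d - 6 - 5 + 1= 8*d^2 + 11*d - 10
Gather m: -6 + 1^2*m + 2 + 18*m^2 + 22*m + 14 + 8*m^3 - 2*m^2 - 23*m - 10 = 8*m^3 + 16*m^2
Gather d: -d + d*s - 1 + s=d*(s - 1) + s - 1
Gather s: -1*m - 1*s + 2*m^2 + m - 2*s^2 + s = 2*m^2 - 2*s^2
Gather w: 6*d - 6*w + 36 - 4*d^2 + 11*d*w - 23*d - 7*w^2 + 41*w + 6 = -4*d^2 - 17*d - 7*w^2 + w*(11*d + 35) + 42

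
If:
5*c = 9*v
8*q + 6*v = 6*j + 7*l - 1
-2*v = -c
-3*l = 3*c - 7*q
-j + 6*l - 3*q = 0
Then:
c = 0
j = 33/223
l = 7/223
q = 3/223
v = 0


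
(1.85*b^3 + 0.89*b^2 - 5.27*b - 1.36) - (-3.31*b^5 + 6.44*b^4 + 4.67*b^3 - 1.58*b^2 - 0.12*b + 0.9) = 3.31*b^5 - 6.44*b^4 - 2.82*b^3 + 2.47*b^2 - 5.15*b - 2.26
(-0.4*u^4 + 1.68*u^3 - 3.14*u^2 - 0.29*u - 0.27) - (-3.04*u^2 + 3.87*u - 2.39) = -0.4*u^4 + 1.68*u^3 - 0.1*u^2 - 4.16*u + 2.12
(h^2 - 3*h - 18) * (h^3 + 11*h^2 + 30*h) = h^5 + 8*h^4 - 21*h^3 - 288*h^2 - 540*h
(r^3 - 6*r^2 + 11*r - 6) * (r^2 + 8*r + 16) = r^5 + 2*r^4 - 21*r^3 - 14*r^2 + 128*r - 96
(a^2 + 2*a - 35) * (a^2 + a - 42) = a^4 + 3*a^3 - 75*a^2 - 119*a + 1470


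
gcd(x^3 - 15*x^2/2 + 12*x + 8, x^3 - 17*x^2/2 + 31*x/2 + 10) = x^2 - 7*x/2 - 2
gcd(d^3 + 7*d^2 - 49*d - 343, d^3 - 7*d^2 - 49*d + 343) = d^2 - 49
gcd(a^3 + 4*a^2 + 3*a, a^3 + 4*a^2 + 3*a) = a^3 + 4*a^2 + 3*a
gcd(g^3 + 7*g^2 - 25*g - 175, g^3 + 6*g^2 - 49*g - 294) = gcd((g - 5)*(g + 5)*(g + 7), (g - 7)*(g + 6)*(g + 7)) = g + 7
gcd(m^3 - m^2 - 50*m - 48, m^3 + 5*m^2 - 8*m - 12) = m^2 + 7*m + 6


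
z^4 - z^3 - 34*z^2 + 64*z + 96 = (z - 4)^2*(z + 1)*(z + 6)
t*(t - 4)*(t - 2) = t^3 - 6*t^2 + 8*t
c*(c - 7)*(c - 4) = c^3 - 11*c^2 + 28*c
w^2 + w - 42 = (w - 6)*(w + 7)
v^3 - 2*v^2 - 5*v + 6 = (v - 3)*(v - 1)*(v + 2)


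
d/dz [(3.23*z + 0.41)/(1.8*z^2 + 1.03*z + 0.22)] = (-5.814*z^2 - 1.476*z + 0.2883)/(3.24*z^4 + 3.708*z^3 + 1.8529*z^2 + 0.4532*z + 0.0484)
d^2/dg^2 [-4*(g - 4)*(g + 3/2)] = -8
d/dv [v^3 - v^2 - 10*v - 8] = 3*v^2 - 2*v - 10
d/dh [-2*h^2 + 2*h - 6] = 2 - 4*h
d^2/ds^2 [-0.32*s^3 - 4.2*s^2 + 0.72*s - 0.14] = -1.92*s - 8.4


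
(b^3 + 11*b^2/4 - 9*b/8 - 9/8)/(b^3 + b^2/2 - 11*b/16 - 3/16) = 2*(2*b^2 + 7*b + 3)/(4*b^2 + 5*b + 1)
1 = 1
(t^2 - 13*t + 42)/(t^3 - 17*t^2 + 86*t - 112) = (t - 6)/(t^2 - 10*t + 16)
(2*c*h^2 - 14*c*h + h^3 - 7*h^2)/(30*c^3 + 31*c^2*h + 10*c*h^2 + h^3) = h*(h - 7)/(15*c^2 + 8*c*h + h^2)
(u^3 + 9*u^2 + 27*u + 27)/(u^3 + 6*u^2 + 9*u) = (u + 3)/u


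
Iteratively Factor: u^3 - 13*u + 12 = (u - 1)*(u^2 + u - 12) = (u - 3)*(u - 1)*(u + 4)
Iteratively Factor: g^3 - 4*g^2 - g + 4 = (g + 1)*(g^2 - 5*g + 4) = (g - 4)*(g + 1)*(g - 1)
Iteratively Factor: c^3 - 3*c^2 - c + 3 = (c - 1)*(c^2 - 2*c - 3) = (c - 3)*(c - 1)*(c + 1)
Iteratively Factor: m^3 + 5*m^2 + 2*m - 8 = (m + 4)*(m^2 + m - 2) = (m + 2)*(m + 4)*(m - 1)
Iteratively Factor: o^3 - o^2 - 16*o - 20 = (o - 5)*(o^2 + 4*o + 4) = (o - 5)*(o + 2)*(o + 2)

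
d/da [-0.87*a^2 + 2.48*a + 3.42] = 2.48 - 1.74*a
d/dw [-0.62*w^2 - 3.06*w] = -1.24*w - 3.06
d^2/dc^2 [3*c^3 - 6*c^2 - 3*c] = 18*c - 12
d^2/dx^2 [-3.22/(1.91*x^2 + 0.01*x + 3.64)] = (23.493764*x^2 + 0.123004*x - 3.22*(3.82*x + 0.01)*(7.64*x + 0.02) + 44.773456)/(1.91*x^2 + 0.01*x + 3.64)^3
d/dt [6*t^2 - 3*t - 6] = 12*t - 3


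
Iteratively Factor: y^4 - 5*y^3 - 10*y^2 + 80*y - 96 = (y - 3)*(y^3 - 2*y^2 - 16*y + 32) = (y - 3)*(y + 4)*(y^2 - 6*y + 8) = (y - 3)*(y - 2)*(y + 4)*(y - 4)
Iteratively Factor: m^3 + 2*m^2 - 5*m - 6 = (m + 1)*(m^2 + m - 6) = (m - 2)*(m + 1)*(m + 3)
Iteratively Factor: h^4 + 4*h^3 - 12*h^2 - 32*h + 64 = (h + 4)*(h^3 - 12*h + 16) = (h + 4)^2*(h^2 - 4*h + 4) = (h - 2)*(h + 4)^2*(h - 2)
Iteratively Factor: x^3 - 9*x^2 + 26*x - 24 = (x - 3)*(x^2 - 6*x + 8) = (x - 3)*(x - 2)*(x - 4)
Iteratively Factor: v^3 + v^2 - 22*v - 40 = (v + 2)*(v^2 - v - 20) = (v - 5)*(v + 2)*(v + 4)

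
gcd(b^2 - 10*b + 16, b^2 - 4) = b - 2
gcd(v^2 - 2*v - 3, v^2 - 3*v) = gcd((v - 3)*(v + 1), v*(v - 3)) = v - 3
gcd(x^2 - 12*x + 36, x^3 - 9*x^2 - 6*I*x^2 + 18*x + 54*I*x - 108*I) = x - 6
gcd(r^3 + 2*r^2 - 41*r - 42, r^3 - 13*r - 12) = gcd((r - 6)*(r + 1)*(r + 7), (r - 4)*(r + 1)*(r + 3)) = r + 1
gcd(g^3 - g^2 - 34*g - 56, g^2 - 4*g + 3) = 1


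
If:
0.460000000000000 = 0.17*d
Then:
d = 2.71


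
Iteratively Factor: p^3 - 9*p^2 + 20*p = (p - 4)*(p^2 - 5*p) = (p - 5)*(p - 4)*(p)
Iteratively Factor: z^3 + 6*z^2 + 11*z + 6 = (z + 1)*(z^2 + 5*z + 6) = (z + 1)*(z + 2)*(z + 3)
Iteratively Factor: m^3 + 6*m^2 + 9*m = (m + 3)*(m^2 + 3*m) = (m + 3)^2*(m)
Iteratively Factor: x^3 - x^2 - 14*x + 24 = (x - 2)*(x^2 + x - 12) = (x - 2)*(x + 4)*(x - 3)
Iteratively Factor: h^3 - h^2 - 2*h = (h - 2)*(h^2 + h) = h*(h - 2)*(h + 1)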